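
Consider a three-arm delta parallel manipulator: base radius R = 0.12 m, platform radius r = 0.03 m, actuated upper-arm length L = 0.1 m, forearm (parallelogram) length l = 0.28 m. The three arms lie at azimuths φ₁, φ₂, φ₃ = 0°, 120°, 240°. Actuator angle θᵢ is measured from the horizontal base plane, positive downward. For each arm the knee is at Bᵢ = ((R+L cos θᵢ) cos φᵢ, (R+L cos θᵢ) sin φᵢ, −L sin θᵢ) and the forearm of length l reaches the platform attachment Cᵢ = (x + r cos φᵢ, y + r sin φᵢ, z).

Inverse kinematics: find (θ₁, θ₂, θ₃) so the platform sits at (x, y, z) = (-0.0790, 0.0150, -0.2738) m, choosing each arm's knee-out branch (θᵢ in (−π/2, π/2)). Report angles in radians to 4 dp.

θ₁ = 1.1346, θ₂ = 0.3492, θ₃ = 0.5232

φ1=0.0° → target in arm frame (-0.0790, 0.0150)
  A cos θ + B sin θ = C:  0.1690·cos θ + -0.2738·sin θ = -0.1768
  √(A²+B²)=0.3218;  θ1 = -1.0178+2.1524 ≈ 1.1346
rotate P by −φ2: (0.0525, 0.0609, -0.2738)
  A cos θ + B sin θ = C:  0.0375·cos θ + -0.2738·sin θ = -0.0584
  γ=atan2(-0.2738,0.0375)=-1.4346;  ψ=arccos(-0.2114)=1.7838;  θ2=γ+ψ≈0.3492
φ3=240.0° → target in arm frame (0.0265, -0.0759)
  A cos θ + B sin θ = C:  0.0635·cos θ + -0.2738·sin θ = -0.0818
  γ=atan2(-0.2738,0.0635)=-1.3429;  ψ=arccos(-0.2910)=1.8661;  θ3=γ+ψ≈0.5232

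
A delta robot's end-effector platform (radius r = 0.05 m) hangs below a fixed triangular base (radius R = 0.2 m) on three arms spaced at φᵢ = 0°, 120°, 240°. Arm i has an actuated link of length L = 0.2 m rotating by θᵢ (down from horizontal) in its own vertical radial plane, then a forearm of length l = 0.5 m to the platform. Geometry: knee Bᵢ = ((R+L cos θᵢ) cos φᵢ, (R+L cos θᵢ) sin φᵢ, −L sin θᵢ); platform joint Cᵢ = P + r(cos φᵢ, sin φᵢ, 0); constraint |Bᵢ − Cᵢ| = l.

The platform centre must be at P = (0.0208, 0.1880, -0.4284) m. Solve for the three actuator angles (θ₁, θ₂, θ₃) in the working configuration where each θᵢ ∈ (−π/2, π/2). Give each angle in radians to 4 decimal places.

θ₁ = 0.4362, θ₂ = -0.0870, θ₃ = 1.0472

rotate P by −φ1: (0.0208, 0.1880, -0.4284)
  A cos θ + B sin θ = C:  0.1292·cos θ + -0.4284·sin θ = -0.0639
  θ1 = atan2(B,A) + arccos(C/0.4475) = 0.4362
φ2=120.0° → target in arm frame (0.1524, -0.1120)
  A cos θ + B sin θ = C:  -0.0024·cos θ + -0.4284·sin θ = 0.0348
  γ=atan2(-0.4284,-0.0024)=-1.5764;  ψ=arccos(0.0812)=1.4895;  θ2=γ+ψ≈-0.0870
rotate P by −φ3: (-0.1732, -0.0760, -0.4284)
  A=0.3232, B=-0.4284, C=(l²−L²−A²−y'²−z²)/(2L)=-0.2094
  γ=atan2(-0.4284,0.3232)=-0.9244;  ψ=arccos(-0.3902)=1.9717;  θ3=γ+ψ≈1.0472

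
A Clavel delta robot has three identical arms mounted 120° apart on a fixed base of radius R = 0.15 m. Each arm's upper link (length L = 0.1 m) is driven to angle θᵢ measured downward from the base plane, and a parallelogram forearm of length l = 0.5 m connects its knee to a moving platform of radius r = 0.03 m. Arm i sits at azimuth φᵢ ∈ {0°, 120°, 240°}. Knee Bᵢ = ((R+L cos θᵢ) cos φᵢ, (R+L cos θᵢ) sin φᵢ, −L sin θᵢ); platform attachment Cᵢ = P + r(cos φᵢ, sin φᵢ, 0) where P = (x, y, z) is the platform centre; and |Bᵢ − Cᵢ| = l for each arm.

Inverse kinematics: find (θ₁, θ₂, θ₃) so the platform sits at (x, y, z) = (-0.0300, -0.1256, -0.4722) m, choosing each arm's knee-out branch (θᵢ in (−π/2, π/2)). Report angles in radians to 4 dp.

θ₁ = 0.5237, θ₂ = 0.7855, θ₃ = -0.1745

φ1=0.0° → target in arm frame (-0.0300, -0.1256)
  e−x'=0.1500;  (l²−L²−(e−x')²−y'²−z²)/2L = -0.1062
  θ1 = atan2(B,A) + arccos(C/0.4955) = 0.5237
arm 2 (φ=120.0°): x'=-0.0938, y'=0.0888
  A cos θ + B sin θ = C:  0.2138·cos θ + -0.4722·sin θ = -0.1828
  γ=atan2(-0.4722,0.2138)=-1.1457;  ψ=arccos(-0.3526)=1.9312;  θ2=γ+ψ≈0.7855
φ3=240.0° → target in arm frame (0.1238, 0.0368)
  e−x'=-0.0038;  (l²−L²−(e−x')²−y'²−z²)/2L = 0.0783
  θ3 = atan2(B,A) + arccos(C/0.4722) = -0.1745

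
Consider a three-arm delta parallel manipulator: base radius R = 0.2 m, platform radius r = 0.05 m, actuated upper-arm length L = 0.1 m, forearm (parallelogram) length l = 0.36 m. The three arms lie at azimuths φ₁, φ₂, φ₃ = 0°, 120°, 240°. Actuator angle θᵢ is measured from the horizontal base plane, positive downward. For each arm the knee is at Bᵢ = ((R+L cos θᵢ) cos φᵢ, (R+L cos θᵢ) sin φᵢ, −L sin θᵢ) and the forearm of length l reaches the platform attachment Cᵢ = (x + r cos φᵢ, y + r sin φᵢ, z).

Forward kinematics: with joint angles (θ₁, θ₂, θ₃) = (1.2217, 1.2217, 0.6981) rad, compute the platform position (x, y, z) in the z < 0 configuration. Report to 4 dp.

(-0.0277, -0.0480, -0.3810)

arm 1 at φ=0.0°: (R−r)+L cos θ1 = 0.1842;  S1 = (0.1842, 0.0000, -0.0940)
arm 2 at φ=120.0°: (R−r)+L cos θ2 = 0.1842;  S2 = (-0.0921, 0.1595, -0.0940)
S3 = (0.2266·cos240.0°, 0.2266·sin240.0°, -0.0643) = (-0.1133, -0.1962, -0.0643)
|S₂|²−|S₁|² = 0.0000;  |S₃|²−|S₁|² = 0.0127
linear system: -0.5526x+0.3191y = 0.0000−0.0000z; -0.5950x+-0.3925y = 0.0127−0.0594z
Cramer: x(z) = -0.0100+0.0466z;  y(z) = -0.0173+0.0807z
quadratic in z: (1.0087)z²+(0.1671)z+(-0.0828)=0, √Δ=0.6015 → z ∈ {-0.3810, 0.2154}; z = -0.3810 (taking z<0)
x = -0.0277, y = -0.0480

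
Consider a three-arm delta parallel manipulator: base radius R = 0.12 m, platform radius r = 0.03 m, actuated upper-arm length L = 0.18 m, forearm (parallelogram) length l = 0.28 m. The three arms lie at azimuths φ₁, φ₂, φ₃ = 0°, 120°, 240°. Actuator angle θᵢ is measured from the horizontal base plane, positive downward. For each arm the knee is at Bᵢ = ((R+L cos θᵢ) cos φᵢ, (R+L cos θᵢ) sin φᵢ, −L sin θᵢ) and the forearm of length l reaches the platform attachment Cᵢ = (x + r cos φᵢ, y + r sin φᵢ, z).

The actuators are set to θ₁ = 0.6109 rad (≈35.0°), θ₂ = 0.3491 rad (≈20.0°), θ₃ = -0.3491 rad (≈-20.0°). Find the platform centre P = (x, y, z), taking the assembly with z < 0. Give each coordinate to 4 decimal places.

φ1=0.0°: virtual centre (0.2374, 0.0000, -0.1032), radius l
φ2=120.0°: virtual centre (-0.1296, 0.2244, -0.0616), radius l
φ3=240.0°: virtual centre (-0.1296, -0.2244, 0.0616), radius l
eliminate P² terms by subtracting sphere 1 from 2 and 3
[-0.7340 0.4488 0.0834]·P = 0.0039;  [-0.7340 -0.4488 0.3296]·P = 0.0039
det = 0.6589;  x = -0.0053+0.2813z,  y = 0.0000+0.2743z
quadratic in z: (1.1544)z²+(0.0699)z+(-0.0088)=0, √Δ=0.2134 → z ∈ {-0.1227, 0.0622}; z = -0.1227 (taking z<0)
x = -0.0398, y = -0.0337

(-0.0398, -0.0337, -0.1227)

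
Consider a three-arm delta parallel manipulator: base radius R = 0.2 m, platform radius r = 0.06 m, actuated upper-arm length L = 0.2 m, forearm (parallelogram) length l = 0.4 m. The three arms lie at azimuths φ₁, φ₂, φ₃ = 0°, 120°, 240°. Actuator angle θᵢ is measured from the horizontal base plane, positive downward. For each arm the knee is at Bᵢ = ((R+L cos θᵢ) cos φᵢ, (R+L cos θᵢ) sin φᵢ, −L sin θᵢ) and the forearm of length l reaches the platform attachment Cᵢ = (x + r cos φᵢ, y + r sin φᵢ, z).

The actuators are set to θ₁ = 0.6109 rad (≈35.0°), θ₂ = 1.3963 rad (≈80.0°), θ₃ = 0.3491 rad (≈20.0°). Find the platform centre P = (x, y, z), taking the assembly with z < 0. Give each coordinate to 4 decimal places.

(0.0596, -0.1722, -0.3807)

S1 = (0.3038·cos0.0°, 0.3038·sin0.0°, -0.1147) = (0.3038, 0.0000, -0.1147)
arm 2 at φ=120.0°: e+L cos θ2 = 0.1747;  S2 = (-0.0874, 0.1513, -0.1970)
φ3=240.0°: virtual centre (-0.1640, -0.2840, -0.0684), radius l
subtract pairs → two planes through P
linear system: -0.7824x+0.3026y = -0.0361−-0.1645z; -0.9356x+-0.5680y = 0.0068−0.0926z
det = 0.7275;  x = 0.0254+-0.0899z,  y = -0.0537+0.3111z
sphere 1 gives Az²+Bz+C=0 with A=1.1049, B=0.2461, C=-0.0664;  B²−4AC=0.3542;  roots -0.3807, 0.1580;  negative root z = -0.3807
x = 0.0596, y = -0.1722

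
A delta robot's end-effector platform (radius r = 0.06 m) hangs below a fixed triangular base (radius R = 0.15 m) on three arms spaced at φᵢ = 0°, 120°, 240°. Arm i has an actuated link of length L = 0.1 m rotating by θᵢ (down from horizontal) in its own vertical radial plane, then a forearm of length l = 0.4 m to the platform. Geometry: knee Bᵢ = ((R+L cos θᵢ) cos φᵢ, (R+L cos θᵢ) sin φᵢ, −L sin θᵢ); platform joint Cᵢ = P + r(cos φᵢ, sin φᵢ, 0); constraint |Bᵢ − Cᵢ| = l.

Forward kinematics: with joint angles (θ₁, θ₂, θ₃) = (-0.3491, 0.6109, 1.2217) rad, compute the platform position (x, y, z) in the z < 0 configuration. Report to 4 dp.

arm 1 at φ=0.0°: (R−r)+L cos θ1 = 0.1840;  centre 1 = (0.1840, 0.0000, 0.0342)
arm 2 at φ=120.0°: (R−r)+L cos θ2 = 0.1719;  centre 2 = (-0.0860, 0.1489, -0.0574)
φ3=240.0°: virtual centre (-0.0621, -0.1076, -0.0940), radius l
|centre ₂|²−|centre ₁|² = -0.0022;  |centre ₃|²−|centre ₁|² = -0.0108
linear system: -0.5398x+0.2978y = -0.0022−-0.1831z; -0.4921x+-0.2151y = -0.0108−-0.2563z
Cramer: x(z) = 0.0140-0.4406z;  y(z) = 0.0180-0.1837z
sphere 1 gives Az²+Bz+C=0 with A=1.2279, B=0.0747, C=-0.1296;  B²−4AC=0.6421;  roots -0.3568, 0.2959;  negative root z = -0.3568
x = 0.1711, y = 0.0836

(0.1711, 0.0836, -0.3568)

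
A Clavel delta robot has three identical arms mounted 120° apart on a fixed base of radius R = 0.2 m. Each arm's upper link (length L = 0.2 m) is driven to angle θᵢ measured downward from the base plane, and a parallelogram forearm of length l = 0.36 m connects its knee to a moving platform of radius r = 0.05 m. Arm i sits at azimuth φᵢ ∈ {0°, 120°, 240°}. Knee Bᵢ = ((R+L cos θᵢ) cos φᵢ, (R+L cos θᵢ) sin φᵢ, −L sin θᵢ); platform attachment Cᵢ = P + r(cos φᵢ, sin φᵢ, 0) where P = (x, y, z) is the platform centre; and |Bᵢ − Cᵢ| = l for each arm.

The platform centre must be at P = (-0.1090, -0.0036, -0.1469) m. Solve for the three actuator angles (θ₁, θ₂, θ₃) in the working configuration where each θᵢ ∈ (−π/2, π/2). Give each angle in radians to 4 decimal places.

θ₁ = 1.0471, θ₂ = -0.1743, θ₃ = -0.2620

arm 1 (φ=0.0°): x'=-0.1090, y'=-0.0036
  A cos θ + B sin θ = C:  0.2590·cos θ + -0.1469·sin θ = 0.0023
  √(A²+B²)=0.2978;  θ1 = -0.5159+1.5630 ≈ 1.0471
arm 2 (φ=120.0°): x'=0.0514, y'=0.0962
  A cos θ + B sin θ = C:  0.0986·cos θ + -0.1469·sin θ = 0.1226
  θ2 = atan2(B,A) + arccos(C/0.1769) = -0.1743
rotate P by −φ3: (0.0576, -0.0926, -0.1469)
  A=0.0924, B=-0.1469, C=(l²−L²−A²−y'²−z²)/(2L)=0.1273
  √(A²+B²)=0.1735;  θ3 = -1.0094+0.7474 ≈ -0.2620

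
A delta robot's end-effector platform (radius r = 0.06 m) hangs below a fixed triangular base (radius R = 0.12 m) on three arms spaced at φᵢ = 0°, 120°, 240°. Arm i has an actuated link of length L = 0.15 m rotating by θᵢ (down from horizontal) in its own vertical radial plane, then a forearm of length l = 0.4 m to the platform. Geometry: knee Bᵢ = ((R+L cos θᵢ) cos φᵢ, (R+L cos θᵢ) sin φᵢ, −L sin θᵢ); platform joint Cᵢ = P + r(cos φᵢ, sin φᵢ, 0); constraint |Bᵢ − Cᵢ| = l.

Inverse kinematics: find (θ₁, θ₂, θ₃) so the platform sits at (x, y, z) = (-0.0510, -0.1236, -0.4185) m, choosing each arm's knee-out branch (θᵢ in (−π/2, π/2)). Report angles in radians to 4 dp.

φ1=0.0° → target in arm frame (-0.0510, -0.1236)
  A cos θ + B sin θ = C:  0.1110·cos θ + -0.4185·sin θ = -0.2175
  θ1 = atan2(B,A) + arccos(C/0.4330) = 0.7855
arm 2 (φ=120.0°): x'=-0.0815, y'=0.1060
  A=0.1415, B=-0.4185, C=(l²−L²−A²−y'²−z²)/(2L)=-0.2297
  γ=atan2(-0.4185,0.1415)=-1.2447;  ψ=arccos(-0.5199)=2.1175;  θ2=γ+ψ≈0.8729
rotate P by −φ3: (0.1325, 0.0176, -0.4185)
  A cos θ + B sin θ = C:  -0.0725·cos θ + -0.4185·sin θ = -0.1441
  √(A²+B²)=0.4247;  θ3 = -1.7424+1.9168 ≈ 0.1744

θ₁ = 0.7855, θ₂ = 0.8729, θ₃ = 0.1744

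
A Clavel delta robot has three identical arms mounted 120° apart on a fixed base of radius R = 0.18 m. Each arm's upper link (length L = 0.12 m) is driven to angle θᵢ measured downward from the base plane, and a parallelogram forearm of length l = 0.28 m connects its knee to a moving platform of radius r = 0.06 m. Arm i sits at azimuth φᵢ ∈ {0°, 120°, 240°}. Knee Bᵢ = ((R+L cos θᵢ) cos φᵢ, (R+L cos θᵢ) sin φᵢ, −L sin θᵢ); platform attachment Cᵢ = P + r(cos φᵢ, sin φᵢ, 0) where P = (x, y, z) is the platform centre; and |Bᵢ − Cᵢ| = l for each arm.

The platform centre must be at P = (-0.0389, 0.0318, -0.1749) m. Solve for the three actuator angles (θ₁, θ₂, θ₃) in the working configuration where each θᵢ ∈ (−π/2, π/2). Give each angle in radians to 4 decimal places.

rotate P by −φ1: (-0.0389, 0.0318, -0.1749)
  A=0.1589, B=-0.1749, C=(l²−L²−A²−y'²−z²)/(2L)=0.0298
  √(A²+B²)=0.2363;  θ1 = -0.8333+1.4444 ≈ 0.6111
φ2=120.0° → target in arm frame (0.0470, 0.0178)
  e−x'=0.0730;  (l²−L²−(e−x')²−y'²−z²)/2L = 0.1157
  γ=atan2(-0.1749,0.0730)=-1.1753;  ψ=arccos(0.6104)=0.9143;  θ2=γ+ψ≈-0.2611
rotate P by −φ3: (-0.0081, -0.0496, -0.1749)
  A=0.1281, B=-0.1749, C=(l²−L²−A²−y'²−z²)/(2L)=0.0606
  θ3 = atan2(B,A) + arccos(C/0.2168) = 0.3488

θ₁ = 0.6111, θ₂ = -0.2611, θ₃ = 0.3488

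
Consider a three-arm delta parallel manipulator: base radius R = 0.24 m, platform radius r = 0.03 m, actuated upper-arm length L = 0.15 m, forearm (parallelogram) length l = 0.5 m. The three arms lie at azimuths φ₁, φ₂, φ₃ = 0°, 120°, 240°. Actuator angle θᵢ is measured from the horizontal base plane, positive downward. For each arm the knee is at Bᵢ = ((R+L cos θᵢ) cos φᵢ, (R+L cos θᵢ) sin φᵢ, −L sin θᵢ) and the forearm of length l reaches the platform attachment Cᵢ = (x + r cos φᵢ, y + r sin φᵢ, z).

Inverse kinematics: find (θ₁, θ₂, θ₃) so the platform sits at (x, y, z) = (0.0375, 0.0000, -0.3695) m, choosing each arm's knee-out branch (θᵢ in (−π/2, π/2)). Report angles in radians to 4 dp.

θ₁ = -0.0873, θ₂ = 0.2619, θ₃ = 0.2619

rotate P by −φ1: (0.0375, 0.0000, -0.3695)
  A=0.1725, B=-0.3695, C=(l²−L²−A²−y'²−z²)/(2L)=0.2040
  √(A²+B²)=0.4078;  θ1 = -1.1340+1.0468 ≈ -0.0873
φ2=120.0° → target in arm frame (-0.0187, -0.0325)
  A cos θ + B sin θ = C:  0.2287·cos θ + -0.3695·sin θ = 0.1253
  √(A²+B²)=0.4346;  θ2 = -1.0165+1.2783 ≈ 0.2619
arm 3 (φ=240.0°): x'=-0.0188, y'=0.0325
  A cos θ + B sin θ = C:  0.2288·cos θ + -0.3695·sin θ = 0.1253
  √(A²+B²)=0.4346;  θ3 = -1.0165+1.2783 ≈ 0.2619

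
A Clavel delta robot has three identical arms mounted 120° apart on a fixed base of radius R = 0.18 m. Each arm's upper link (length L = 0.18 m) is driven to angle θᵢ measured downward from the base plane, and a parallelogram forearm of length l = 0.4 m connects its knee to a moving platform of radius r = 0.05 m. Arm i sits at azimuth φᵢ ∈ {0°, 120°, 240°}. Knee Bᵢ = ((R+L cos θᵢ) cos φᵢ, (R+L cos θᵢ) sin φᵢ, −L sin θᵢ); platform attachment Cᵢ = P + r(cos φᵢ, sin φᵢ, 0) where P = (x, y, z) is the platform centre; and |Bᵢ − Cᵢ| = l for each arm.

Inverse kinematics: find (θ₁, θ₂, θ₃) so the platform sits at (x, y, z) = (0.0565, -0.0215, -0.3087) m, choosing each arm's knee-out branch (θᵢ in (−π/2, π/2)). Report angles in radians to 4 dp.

arm 1 (φ=0.0°): x'=0.0565, y'=-0.0215
  e−x'=0.0735;  (l²−L²−(e−x')²−y'²−z²)/2L = 0.0734
  θ1 = atan2(B,A) + arccos(C/0.3173) = 0.0002
arm 2 (φ=120.0°): x'=-0.0469, y'=-0.0382
  e−x'=0.1769;  (l²−L²−(e−x')²−y'²−z²)/2L = -0.0012
  θ2 = atan2(B,A) + arccos(C/0.3558) = 0.5237
arm 3 (φ=240.0°): x'=-0.0096, y'=0.0597
  e−x'=0.1396;  (l²−L²−(e−x')²−y'²−z²)/2L = 0.0257
  θ3 = atan2(B,A) + arccos(C/0.3388) = 0.3489

θ₁ = 0.0002, θ₂ = 0.5237, θ₃ = 0.3489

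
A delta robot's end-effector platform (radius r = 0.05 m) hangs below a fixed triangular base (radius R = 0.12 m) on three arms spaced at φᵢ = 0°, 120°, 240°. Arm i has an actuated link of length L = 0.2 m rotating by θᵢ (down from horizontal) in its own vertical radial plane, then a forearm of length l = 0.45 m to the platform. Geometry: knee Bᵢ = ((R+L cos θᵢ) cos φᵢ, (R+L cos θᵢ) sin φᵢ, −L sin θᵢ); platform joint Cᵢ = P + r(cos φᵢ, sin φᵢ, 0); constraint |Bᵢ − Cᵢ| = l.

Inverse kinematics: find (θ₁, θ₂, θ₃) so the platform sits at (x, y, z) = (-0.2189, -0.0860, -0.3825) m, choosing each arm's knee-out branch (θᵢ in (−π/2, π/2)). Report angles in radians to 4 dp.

θ₁ = 1.0469, θ₂ = 0.3488, θ₃ = -0.1748

φ1=0.0° → target in arm frame (-0.2189, -0.0860)
  A cos θ + B sin θ = C:  0.2889·cos θ + -0.3825·sin θ = -0.1867
  γ=atan2(-0.3825,0.2889)=-0.9239;  ψ=arccos(-0.3894)=1.9708;  θ1=γ+ψ≈1.0469
φ2=120.0° → target in arm frame (0.0350, 0.2326)
  A cos θ + B sin θ = C:  0.0350·cos θ + -0.3825·sin θ = -0.0978
  √(A²+B²)=0.3841;  θ2 = -1.4795+1.8283 ≈ 0.3488
rotate P by −φ3: (0.1839, -0.1466, -0.3825)
  e−x'=-0.1139;  (l²−L²−(e−x')²−y'²−z²)/2L = -0.0457
  √(A²+B²)=0.3991;  θ3 = -1.8603+1.6855 ≈ -0.1748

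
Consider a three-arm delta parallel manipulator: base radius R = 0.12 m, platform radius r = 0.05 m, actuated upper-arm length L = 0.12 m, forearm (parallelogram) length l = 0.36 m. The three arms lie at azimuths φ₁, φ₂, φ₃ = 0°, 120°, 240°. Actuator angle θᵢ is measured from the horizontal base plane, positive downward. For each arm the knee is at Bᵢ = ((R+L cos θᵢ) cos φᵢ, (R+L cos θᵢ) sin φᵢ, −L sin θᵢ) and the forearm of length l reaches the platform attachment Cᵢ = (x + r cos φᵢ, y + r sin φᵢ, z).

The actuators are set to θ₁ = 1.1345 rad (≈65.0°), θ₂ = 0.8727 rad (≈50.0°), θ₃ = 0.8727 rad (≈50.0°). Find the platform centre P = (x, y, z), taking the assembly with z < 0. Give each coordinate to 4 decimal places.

centre 1 = (0.1207·cos0.0°, 0.1207·sin0.0°, -0.1088) = (0.1207, 0.0000, -0.1088)
φ2=120.0°: virtual centre (-0.0736, 0.1274, -0.0919), radius l
centre 3 = (0.1471·cos240.0°, 0.1471·sin240.0°, -0.0919) = (-0.0736, -0.1274, -0.0919)
eliminate P² terms by subtracting sphere 1 from 2 and 3
plane₁₂: -0.3886x+0.2548y+0.0337z = 0.0037
det = 0.1980;  x = -0.0095+0.0866z,  y = 0.0000+0.0000z
quadratic in z: (1.0075)z²+(0.1950)z+(-0.1008)=0, √Δ=0.6665 → z ∈ {-0.4275, 0.2340}; z = -0.4275 (taking z<0)
x = -0.0466, y = 0.0000

(-0.0466, 0.0000, -0.4275)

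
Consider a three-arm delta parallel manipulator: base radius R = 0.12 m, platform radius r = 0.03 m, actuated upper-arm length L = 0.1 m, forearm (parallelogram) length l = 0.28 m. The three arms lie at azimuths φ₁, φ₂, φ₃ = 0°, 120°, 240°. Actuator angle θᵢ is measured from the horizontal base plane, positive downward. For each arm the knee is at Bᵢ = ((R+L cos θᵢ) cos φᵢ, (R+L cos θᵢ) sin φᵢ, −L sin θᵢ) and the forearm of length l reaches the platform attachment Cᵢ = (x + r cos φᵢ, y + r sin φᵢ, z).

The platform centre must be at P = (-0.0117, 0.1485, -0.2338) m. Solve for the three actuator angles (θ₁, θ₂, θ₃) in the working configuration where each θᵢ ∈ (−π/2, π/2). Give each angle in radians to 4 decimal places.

φ1=0.0° → target in arm frame (-0.0117, 0.1485)
  A cos θ + B sin θ = C:  0.1017·cos θ + -0.2338·sin θ = -0.0933
  √(A²+B²)=0.2550;  θ1 = -1.1605+1.9454 ≈ 0.7849
arm 2 (φ=120.0°): x'=0.1345, y'=-0.0641
  e−x'=-0.0445;  (l²−L²−(e−x')²−y'²−z²)/2L = 0.0383
  θ2 = atan2(B,A) + arccos(C/0.2380) = -0.3493
φ3=240.0° → target in arm frame (-0.1228, -0.0844)
  A=0.2128, B=-0.2338, C=(l²−L²−A²−y'²−z²)/(2L)=-0.1932
  θ3 = atan2(B,A) + arccos(C/0.3161) = 1.3960

θ₁ = 0.7849, θ₂ = -0.3493, θ₃ = 1.3960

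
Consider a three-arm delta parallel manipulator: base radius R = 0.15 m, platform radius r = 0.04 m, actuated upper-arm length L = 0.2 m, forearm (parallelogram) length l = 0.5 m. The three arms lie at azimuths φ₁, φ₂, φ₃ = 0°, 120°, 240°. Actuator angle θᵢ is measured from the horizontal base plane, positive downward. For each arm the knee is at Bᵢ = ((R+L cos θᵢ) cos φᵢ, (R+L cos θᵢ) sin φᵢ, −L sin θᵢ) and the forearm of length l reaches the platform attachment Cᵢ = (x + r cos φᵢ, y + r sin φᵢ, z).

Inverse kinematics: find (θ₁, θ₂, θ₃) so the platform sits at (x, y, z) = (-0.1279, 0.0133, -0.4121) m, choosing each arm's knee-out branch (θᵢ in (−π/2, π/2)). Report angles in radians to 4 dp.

θ₁ = 0.6109, θ₂ = -0.0874, θ₃ = -0.0003

φ1=0.0° → target in arm frame (-0.1279, 0.0133)
  A=0.2379, B=-0.4121, C=(l²−L²−A²−y'²−z²)/(2L)=-0.0415
  γ=atan2(-0.4121,0.2379)=-1.0472;  ψ=arccos(-0.0872)=1.6581;  θ1=γ+ψ≈0.6109
φ2=120.0° → target in arm frame (0.0755, 0.1041)
  A=0.0345, B=-0.4121, C=(l²−L²−A²−y'²−z²)/(2L)=0.0704
  √(A²+B²)=0.4135;  θ2 = -1.4872+1.3998 ≈ -0.0874
rotate P by −φ3: (0.0524, -0.1174, -0.4121)
  A=0.0576, B=-0.4121, C=(l²−L²−A²−y'²−z²)/(2L)=0.0577
  √(A²+B²)=0.4161;  θ3 = -1.4320+1.4317 ≈ -0.0003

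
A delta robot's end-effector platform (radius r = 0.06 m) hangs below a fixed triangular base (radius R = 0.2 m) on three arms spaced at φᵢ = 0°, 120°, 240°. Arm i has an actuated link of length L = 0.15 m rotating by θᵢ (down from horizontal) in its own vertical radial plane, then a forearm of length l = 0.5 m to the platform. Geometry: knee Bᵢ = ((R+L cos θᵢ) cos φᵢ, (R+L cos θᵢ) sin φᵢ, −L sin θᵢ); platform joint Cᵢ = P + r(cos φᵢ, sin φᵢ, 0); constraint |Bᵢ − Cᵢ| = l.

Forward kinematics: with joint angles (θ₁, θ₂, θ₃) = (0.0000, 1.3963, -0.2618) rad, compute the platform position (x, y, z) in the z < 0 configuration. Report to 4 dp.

(0.1073, -0.2473, -0.3943)

φ1=0.0°: virtual centre (0.2900, 0.0000, 0.0000), radius l
S2 = (0.1660·cos120.0°, 0.1660·sin120.0°, -0.1477) = (-0.0830, 0.1438, -0.1477)
S3 = (0.2849·cos240.0°, 0.2849·sin240.0°, 0.0388) = (-0.1424, -0.2467, 0.0388)
eliminate P² terms by subtracting sphere 1 from 2 and 3
linear system: -0.7460x+0.2876y = -0.0347−-0.2954z; -0.8649x+-0.4934y = -0.0014−0.0776z
Cramer: x(z) = 0.0284-0.2001z;  y(z) = -0.0469+0.5081z
into |P−S₁|² = l²: 1.2983z² + 0.0570z + -0.1794 = 0;  Δ = 0.9348;  z = -0.3943 or 0.3504 → z<0 root = -0.3943
x = 0.1073, y = -0.2473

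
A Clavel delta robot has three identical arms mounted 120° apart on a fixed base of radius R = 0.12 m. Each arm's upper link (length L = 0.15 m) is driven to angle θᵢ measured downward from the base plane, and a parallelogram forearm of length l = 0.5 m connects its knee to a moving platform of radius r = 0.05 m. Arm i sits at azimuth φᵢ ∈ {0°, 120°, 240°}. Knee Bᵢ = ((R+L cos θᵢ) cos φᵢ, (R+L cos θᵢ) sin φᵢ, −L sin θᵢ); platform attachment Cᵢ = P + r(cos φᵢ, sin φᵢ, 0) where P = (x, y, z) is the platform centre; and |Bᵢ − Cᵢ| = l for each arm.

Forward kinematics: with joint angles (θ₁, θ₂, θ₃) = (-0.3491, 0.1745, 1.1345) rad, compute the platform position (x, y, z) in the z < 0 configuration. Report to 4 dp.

arm 1 at φ=0.0°: e+L cos θ1 = 0.2110;  centre 1 = (0.2110, 0.0000, 0.0513)
centre 2 = (0.2177·cos120.0°, 0.2177·sin120.0°, -0.0260) = (-0.1089, 0.1886, -0.0260)
arm 3 at φ=240.0°: e+L cos θ3 = 0.1334;  centre 3 = (-0.0667, -0.1155, -0.1359)
subtract pairs → two planes through P
linear system: -0.6396x+0.3771y = 0.0009−-0.1547z; -0.5553x+-0.2310y = -0.0109−-0.3745z
det = 0.3572;  x = 0.0109+-0.4955z,  y = 0.0209+-0.4302z
into |P−centre ₁|² = l²: 1.4305z² + 0.0777z + -0.2069 = 0;  Δ = 1.1899;  z = -0.4084 or 0.3541 → z<0 root = -0.4084
x = 0.2132, y = 0.1966

(0.2132, 0.1966, -0.4084)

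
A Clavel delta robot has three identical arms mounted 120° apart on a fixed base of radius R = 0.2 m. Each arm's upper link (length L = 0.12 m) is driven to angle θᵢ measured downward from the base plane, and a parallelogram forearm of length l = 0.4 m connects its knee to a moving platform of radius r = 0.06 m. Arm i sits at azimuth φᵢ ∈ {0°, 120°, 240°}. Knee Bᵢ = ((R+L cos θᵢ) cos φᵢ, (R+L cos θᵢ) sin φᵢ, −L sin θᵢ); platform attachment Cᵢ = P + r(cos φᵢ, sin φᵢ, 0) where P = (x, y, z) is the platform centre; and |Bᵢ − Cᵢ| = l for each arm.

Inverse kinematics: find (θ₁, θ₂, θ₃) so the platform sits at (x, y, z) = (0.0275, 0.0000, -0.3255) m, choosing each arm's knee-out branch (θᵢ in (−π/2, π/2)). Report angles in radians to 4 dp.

arm 1 (φ=0.0°): x'=0.0275, y'=0.0000
  e−x'=0.1125;  (l²−L²−(e−x')²−y'²−z²)/2L = 0.1125
  √(A²+B²)=0.3444;  θ1 = -1.2380+1.2381 ≈ 0.0001
arm 2 (φ=120.0°): x'=-0.0137, y'=-0.0238
  A cos θ + B sin θ = C:  0.1537·cos θ + -0.3255·sin θ = 0.0643
  γ=atan2(-0.3255,0.1537)=-1.1295;  ψ=arccos(0.1788)=1.3911;  θ2=γ+ψ≈0.2616
φ3=240.0° → target in arm frame (-0.0138, 0.0238)
  A cos θ + B sin θ = C:  0.1538·cos θ + -0.3255·sin θ = 0.0643
  √(A²+B²)=0.3600;  θ3 = -1.1295+1.3911 ≈ 0.2616

θ₁ = 0.0001, θ₂ = 0.2616, θ₃ = 0.2616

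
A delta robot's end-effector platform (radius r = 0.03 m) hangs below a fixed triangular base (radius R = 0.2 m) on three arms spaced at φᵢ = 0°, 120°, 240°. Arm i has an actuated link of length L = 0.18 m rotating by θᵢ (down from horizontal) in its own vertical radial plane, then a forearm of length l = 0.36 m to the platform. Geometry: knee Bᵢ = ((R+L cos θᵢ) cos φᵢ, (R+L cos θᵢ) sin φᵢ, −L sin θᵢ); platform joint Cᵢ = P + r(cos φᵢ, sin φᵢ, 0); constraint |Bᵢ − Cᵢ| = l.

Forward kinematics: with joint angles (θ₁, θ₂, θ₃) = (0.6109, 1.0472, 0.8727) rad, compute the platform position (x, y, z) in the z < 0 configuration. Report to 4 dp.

(0.0503, -0.0237, -0.3434)

arm 1 at φ=0.0°: ρ1 = 0.3174;  centre 1 = (0.3174, 0.0000, -0.1032)
arm 2 at φ=120.0°: ρ2 = 0.2600;  centre 2 = (-0.1300, 0.2252, -0.1559)
centre 3 = (0.2857·cos240.0°, 0.2857·sin240.0°, -0.1379) = (-0.1428, -0.2474, -0.1379)
subtract pairs → two planes through P
linear system: -0.8949x+0.4503y = -0.0195−-0.1053z; -0.9206x+-0.4948y = -0.0108−-0.0693z
Cramer: x(z) = 0.0169-0.0971z;  y(z) = -0.0097+0.0407z
sphere 1 gives Az²+Bz+C=0 with A=1.0111, B=0.2641, C=-0.0285;  B²−4AC=0.1852;  roots -0.3434, 0.0822;  negative root z = -0.3434
x = 0.0503, y = -0.0237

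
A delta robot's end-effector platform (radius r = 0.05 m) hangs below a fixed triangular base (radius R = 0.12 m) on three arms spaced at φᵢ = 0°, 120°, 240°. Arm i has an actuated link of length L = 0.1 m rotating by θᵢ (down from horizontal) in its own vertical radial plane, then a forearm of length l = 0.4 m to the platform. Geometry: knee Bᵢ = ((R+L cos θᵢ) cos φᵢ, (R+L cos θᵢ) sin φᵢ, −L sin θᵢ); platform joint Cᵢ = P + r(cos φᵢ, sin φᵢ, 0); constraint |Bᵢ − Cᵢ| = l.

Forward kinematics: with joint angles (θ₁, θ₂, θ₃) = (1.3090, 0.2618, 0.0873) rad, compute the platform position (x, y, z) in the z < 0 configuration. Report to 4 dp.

(-0.1923, -0.0217, -0.3731)

O1 = (0.0959·cos0.0°, 0.0959·sin0.0°, -0.0966) = (0.0959, 0.0000, -0.0966)
O2 = (0.1666·cos120.0°, 0.1666·sin120.0°, -0.0259) = (-0.0833, 0.1443, -0.0259)
O3 = (0.1696·cos240.0°, 0.1696·sin240.0°, -0.0087) = (-0.0848, -0.1469, -0.0087)
|O₂|²−|O₁|² = 0.0099;  |O₃|²−|O₁|² = 0.0103
linear system: -0.3584x+0.2885y = 0.0099−0.1414z; -0.3614x+-0.2938y = 0.0103−0.1757z
Cramer: x(z) = -0.0281+0.4403z;  y(z) = -0.0006+0.0567z
quadratic in z: (1.1970)z²+(0.0840)z+(-0.1353)=0, √Δ=0.8092 → z ∈ {-0.3731, 0.3030}; z = -0.3731 (taking z<0)
x = -0.1923, y = -0.0217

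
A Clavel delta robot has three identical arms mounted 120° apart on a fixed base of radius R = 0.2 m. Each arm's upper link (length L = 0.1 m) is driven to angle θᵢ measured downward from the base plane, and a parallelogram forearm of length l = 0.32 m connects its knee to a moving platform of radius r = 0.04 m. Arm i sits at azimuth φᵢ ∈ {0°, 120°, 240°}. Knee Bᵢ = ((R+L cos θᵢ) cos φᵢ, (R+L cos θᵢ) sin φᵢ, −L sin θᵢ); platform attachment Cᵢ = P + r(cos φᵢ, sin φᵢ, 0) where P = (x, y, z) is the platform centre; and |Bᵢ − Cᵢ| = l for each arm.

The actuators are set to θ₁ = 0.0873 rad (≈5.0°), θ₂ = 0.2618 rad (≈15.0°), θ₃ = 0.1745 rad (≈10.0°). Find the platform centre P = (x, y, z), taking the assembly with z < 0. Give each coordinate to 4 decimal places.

O1 = (0.2596·cos0.0°, 0.2596·sin0.0°, -0.0087) = (0.2596, 0.0000, -0.0087)
O2 = (0.2566·cos120.0°, 0.2566·sin120.0°, -0.0259) = (-0.1283, 0.2222, -0.0259)
φ3=240.0°: virtual centre (-0.1292, -0.2239, -0.0174), radius l
|O₂|²−|O₁|² = -0.0010;  |O₃|²−|O₁|² = -0.0004
plane₁₂: -0.7758x+0.4444y+-0.0343z = -0.0010
Cramer: x(z) = 0.0009-0.0333z;  y(z) = -0.0007+0.0192z
quadratic in z: (1.0015)z²+(0.0346)z+(-0.0354)=0, √Δ=0.3780 → z ∈ {-0.2060, 0.1714}; z = -0.2060 (taking z<0)
x = 0.0077, y = -0.0046

(0.0077, -0.0046, -0.2060)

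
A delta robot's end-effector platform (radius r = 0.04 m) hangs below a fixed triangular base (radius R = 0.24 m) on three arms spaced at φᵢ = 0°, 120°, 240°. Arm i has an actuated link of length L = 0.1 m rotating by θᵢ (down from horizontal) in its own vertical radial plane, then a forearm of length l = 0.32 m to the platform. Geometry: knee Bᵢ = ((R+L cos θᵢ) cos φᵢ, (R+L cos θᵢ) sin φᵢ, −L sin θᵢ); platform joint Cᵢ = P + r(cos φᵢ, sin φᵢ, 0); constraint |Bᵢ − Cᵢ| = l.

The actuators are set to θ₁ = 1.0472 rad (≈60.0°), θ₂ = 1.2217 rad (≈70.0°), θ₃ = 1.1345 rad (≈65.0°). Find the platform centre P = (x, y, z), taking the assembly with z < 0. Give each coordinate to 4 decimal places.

(0.0111, -0.0064, -0.2994)

S1 = (0.2500·cos0.0°, 0.2500·sin0.0°, -0.0866) = (0.2500, 0.0000, -0.0866)
arm 2 at φ=120.0°: ρ2 = 0.2342;  S2 = (-0.1171, 0.2028, -0.0940)
S3 = (0.2423·cos240.0°, 0.2423·sin240.0°, -0.0906) = (-0.1211, -0.2098, -0.0906)
subtract pairs → two planes through P
linear system: -0.7342x+0.4057y = -0.0063−-0.0147z; -0.7423x+-0.4196y = -0.0031−-0.0081z
det = 0.6092;  x = 0.0064+-0.0155z,  y = -0.0040+0.0082z
quadratic in z: (1.0003)z²+(0.1807)z+(-0.0356)=0, √Δ=0.4182 → z ∈ {-0.2994, 0.1187}; z = -0.2994 (taking z<0)
x = 0.0111, y = -0.0064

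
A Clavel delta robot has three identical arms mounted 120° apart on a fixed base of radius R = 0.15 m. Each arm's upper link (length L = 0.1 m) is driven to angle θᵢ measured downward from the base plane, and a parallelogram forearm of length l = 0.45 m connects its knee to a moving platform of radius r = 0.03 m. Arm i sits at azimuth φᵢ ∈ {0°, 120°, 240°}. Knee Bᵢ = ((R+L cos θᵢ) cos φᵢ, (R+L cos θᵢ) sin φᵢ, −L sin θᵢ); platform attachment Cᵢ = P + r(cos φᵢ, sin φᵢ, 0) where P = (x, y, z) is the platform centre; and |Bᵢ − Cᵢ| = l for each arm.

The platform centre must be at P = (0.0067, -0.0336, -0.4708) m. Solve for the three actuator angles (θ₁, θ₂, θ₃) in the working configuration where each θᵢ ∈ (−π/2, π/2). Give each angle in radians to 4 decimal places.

rotate P by −φ1: (0.0067, -0.0336, -0.4708)
  A cos θ + B sin θ = C:  0.1133·cos θ + -0.4708·sin θ = -0.2156
  γ=atan2(-0.4708,0.1133)=-1.3346;  ψ=arccos(-0.4452)=2.0322;  θ1=γ+ψ≈0.6976
arm 2 (φ=120.0°): x'=-0.0324, y'=0.0110
  e−x'=0.1524;  (l²−L²−(e−x')²−y'²−z²)/2L = -0.2626
  γ=atan2(-0.4708,0.1524)=-1.2576;  ψ=arccos(-0.5306)=2.1301;  θ2=γ+ψ≈0.8724
φ3=240.0° → target in arm frame (0.0257, 0.0226)
  A=0.0943, B=-0.4708, C=(l²−L²−A²−y'²−z²)/(2L)=-0.1927
  θ3 = atan2(B,A) + arccos(C/0.4801) = 0.6106

θ₁ = 0.6976, θ₂ = 0.8724, θ₃ = 0.6106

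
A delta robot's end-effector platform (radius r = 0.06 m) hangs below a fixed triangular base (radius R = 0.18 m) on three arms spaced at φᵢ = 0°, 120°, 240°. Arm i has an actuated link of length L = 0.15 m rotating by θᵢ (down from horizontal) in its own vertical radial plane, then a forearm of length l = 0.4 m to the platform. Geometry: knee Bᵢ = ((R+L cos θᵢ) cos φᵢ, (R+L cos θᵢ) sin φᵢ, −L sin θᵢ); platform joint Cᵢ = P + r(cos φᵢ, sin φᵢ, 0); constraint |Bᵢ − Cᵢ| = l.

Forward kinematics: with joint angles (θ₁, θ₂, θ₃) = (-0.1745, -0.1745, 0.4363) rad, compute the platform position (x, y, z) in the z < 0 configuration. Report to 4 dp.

(0.0355, 0.0615, -0.2938)

S1 = (0.2677·cos0.0°, 0.2677·sin0.0°, 0.0260) = (0.2677, 0.0000, 0.0260)
φ2=120.0°: virtual centre (-0.1339, 0.2319, 0.0260), radius l
S3 = (0.2559·cos240.0°, 0.2559·sin240.0°, -0.0634) = (-0.1280, -0.2217, -0.0634)
subtract pairs → two planes through P
linear system: -0.8032x+0.4637y = 0.0000−0.0000z; -0.7914x+-0.4433y = -0.0028−-0.1789z
Cramer: x(z) = 0.0018-0.1147z;  y(z) = 0.0031-0.1987z
sphere 1 gives Az²+Bz+C=0 with A=1.0526, B=0.0077, C=-0.0886;  B²−4AC=0.3731;  roots -0.2938, 0.2865;  negative root z = -0.2938
x = 0.0355, y = 0.0615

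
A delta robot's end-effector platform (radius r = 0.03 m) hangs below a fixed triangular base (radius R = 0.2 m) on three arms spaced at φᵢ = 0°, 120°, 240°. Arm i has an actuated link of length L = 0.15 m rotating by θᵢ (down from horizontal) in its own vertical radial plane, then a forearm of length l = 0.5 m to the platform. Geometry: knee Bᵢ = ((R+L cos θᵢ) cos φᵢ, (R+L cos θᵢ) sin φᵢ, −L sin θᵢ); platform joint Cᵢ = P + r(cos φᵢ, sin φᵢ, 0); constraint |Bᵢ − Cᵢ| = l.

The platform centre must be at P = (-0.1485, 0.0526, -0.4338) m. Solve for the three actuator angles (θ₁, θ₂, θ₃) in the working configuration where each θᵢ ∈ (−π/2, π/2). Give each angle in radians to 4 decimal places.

θ₁ = 1.0469, θ₂ = -0.0872, θ₃ = 0.3488

rotate P by −φ1: (-0.1485, 0.0526, -0.4338)
  A cos θ + B sin θ = C:  0.3185·cos θ + -0.4338·sin θ = -0.2163
  θ1 = atan2(B,A) + arccos(C/0.5382) = 1.0469
arm 2 (φ=120.0°): x'=0.1198, y'=0.1023
  e−x'=0.0502;  (l²−L²−(e−x')²−y'²−z²)/2L = 0.0878
  θ2 = atan2(B,A) + arccos(C/0.4367) = -0.0872
arm 3 (φ=240.0°): x'=0.0287, y'=-0.1549
  e−x'=0.1413;  (l²−L²−(e−x')²−y'²−z²)/2L = -0.0155
  γ=atan2(-0.4338,0.1413)=-1.2559;  ψ=arccos(-0.0339)=1.6047;  θ3=γ+ψ≈0.3488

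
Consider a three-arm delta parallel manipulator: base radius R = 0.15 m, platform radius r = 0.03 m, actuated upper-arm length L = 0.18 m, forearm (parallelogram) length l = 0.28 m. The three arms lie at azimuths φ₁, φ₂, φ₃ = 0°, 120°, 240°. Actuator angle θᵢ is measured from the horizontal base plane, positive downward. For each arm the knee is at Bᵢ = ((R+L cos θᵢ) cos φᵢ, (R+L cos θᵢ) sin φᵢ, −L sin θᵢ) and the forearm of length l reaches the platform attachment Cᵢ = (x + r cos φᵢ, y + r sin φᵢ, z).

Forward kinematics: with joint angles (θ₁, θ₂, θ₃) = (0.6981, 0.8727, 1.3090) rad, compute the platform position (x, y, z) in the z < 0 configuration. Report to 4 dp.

centre 1 = (0.2579·cos0.0°, 0.2579·sin0.0°, -0.1157) = (0.2579, 0.0000, -0.1157)
arm 2 at φ=120.0°: (R−r)+L cos θ2 = 0.2357;  centre 2 = (-0.1178, 0.2041, -0.1379)
centre 3 = (0.1666·cos240.0°, 0.1666·sin240.0°, -0.1739) = (-0.0833, -0.1443, -0.1739)
eliminate P² terms by subtracting sphere 1 from 2 and 3
plane₁₂: -0.7515x+0.4082y+-0.0444z = -0.0053
det = 0.4954;  x = 0.0212+-0.1217z,  y = 0.0259+-0.1153z
sphere 1 gives Az²+Bz+C=0 with A=1.0281, B=0.2831, C=-0.0083;  B²−4AC=0.1143;  roots -0.3020, 0.0267;  negative root z = -0.3020
x = 0.0579, y = 0.0607

(0.0579, 0.0607, -0.3020)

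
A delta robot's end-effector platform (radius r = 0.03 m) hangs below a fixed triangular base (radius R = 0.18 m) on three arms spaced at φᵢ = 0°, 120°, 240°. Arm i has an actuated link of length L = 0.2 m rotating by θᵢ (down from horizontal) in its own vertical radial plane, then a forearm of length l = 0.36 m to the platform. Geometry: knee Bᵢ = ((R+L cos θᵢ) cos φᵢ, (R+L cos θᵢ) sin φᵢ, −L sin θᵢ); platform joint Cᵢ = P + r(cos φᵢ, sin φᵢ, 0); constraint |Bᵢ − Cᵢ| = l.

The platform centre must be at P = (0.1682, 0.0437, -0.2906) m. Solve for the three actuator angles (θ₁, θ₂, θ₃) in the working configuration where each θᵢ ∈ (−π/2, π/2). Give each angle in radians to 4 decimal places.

φ1=0.0° → target in arm frame (0.1682, 0.0437)
  A cos θ + B sin θ = C:  -0.0182·cos θ + -0.2906·sin θ = 0.0073
  θ1 = atan2(B,A) + arccos(C/0.2912) = -0.0875
arm 2 (φ=120.0°): x'=-0.0463, y'=-0.1675
  A cos θ + B sin θ = C:  0.1963·cos θ + -0.2906·sin θ = -0.1536
  γ=atan2(-0.2906,0.1963)=-0.9768;  ψ=arccos(-0.4379)=2.0241;  θ2=γ+ψ≈1.0473
rotate P by −φ3: (-0.1219, 0.1238, -0.2906)
  A cos θ + B sin θ = C:  0.2719·cos θ + -0.2906·sin θ = -0.2103
  θ3 = atan2(B,A) + arccos(C/0.3980) = 1.3091

θ₁ = -0.0875, θ₂ = 1.0473, θ₃ = 1.3091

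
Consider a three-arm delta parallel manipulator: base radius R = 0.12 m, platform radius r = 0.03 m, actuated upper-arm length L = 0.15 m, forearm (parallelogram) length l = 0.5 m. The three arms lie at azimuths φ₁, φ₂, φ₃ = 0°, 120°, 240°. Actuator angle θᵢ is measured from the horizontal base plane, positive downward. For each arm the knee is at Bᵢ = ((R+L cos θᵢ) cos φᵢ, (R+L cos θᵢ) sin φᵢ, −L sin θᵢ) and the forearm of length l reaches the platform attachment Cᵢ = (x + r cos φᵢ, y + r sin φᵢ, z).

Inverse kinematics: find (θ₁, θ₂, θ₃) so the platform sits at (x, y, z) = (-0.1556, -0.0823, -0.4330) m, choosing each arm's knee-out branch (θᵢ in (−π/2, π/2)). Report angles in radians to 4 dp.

θ₁ = 0.6983, θ₂ = 0.1746, θ₃ = -0.3489

arm 1 (φ=0.0°): x'=-0.1556, y'=-0.0823
  A cos θ + B sin θ = C:  0.2456·cos θ + -0.4330·sin θ = -0.0903
  γ=atan2(-0.4330,0.2456)=-1.0548;  ψ=arccos(-0.1813)=1.7531;  θ1=γ+ψ≈0.6983
arm 2 (φ=120.0°): x'=0.0065, y'=0.1759
  A cos θ + B sin θ = C:  0.0835·cos θ + -0.4330·sin θ = 0.0070
  θ2 = atan2(B,A) + arccos(C/0.4410) = 0.1746
φ3=240.0° → target in arm frame (0.1491, -0.0936)
  e−x'=-0.0591;  (l²−L²−(e−x')²−y'²−z²)/2L = 0.0925
  √(A²+B²)=0.4370;  θ3 = -1.7064+1.3574 ≈ -0.3489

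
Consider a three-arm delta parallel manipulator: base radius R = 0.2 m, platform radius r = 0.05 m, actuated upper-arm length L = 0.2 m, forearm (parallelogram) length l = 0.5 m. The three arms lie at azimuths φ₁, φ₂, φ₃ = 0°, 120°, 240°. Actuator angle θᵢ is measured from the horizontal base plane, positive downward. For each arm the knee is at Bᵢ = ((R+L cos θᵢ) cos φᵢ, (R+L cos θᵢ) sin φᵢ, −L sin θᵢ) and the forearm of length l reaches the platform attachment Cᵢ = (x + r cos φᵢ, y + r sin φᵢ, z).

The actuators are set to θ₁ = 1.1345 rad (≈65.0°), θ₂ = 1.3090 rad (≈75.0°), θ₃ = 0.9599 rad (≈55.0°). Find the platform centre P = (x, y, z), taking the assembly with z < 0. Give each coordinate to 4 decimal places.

(0.0010, -0.0684, -0.6181)

arm 1 at φ=0.0°: e+L cos θ1 = 0.2345;  S1 = (0.2345, 0.0000, -0.1813)
arm 2 at φ=120.0°: e+L cos θ2 = 0.2018;  S2 = (-0.1009, 0.1747, -0.1932)
φ3=240.0°: virtual centre (-0.1324, -0.2293, -0.1638), radius l
|S₂|²−|S₁|² = -0.0098;  |S₃|²−|S₁|² = 0.0091
[-0.6708 0.3495 -0.0238]·P = -0.0098;  [-0.7338 -0.4585 0.0349]·P = 0.0091
Cramer: x(z) = 0.0024+0.0022z;  y(z) = -0.0236+0.0725z
into |P−S₁|² = l²: 1.0053z² + 0.3581z + -0.1627 = 0;  Δ = 0.7824;  z = -0.6181 or 0.2619 → z<0 root = -0.6181
x = 0.0010, y = -0.0684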